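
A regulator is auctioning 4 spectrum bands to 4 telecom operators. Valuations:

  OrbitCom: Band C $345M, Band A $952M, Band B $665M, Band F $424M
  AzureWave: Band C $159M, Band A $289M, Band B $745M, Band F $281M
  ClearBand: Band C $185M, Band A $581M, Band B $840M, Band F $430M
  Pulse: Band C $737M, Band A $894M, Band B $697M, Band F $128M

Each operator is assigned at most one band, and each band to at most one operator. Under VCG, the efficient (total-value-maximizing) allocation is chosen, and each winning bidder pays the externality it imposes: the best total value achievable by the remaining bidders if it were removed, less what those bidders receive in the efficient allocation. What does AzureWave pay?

Efficient allocation: OrbitCom→Band A ($952M), AzureWave→Band B ($745M), ClearBand→Band F ($430M), Pulse→Band C ($737M); total welfare W = $2864M.
AzureWave receives Band B at value $745M, so the others get W − 745 = $2119M.
Without AzureWave: best allocation of the remaining 3 bidders over all 4 bands is OrbitCom→Band A ($952M), ClearBand→Band B ($840M), Pulse→Band C ($737M), total $2529M.
VCG payment = (others' best without AzureWave) − (others' welfare with AzureWave) = 2529 − 2119 = $410M.

AzureWave pays $410M.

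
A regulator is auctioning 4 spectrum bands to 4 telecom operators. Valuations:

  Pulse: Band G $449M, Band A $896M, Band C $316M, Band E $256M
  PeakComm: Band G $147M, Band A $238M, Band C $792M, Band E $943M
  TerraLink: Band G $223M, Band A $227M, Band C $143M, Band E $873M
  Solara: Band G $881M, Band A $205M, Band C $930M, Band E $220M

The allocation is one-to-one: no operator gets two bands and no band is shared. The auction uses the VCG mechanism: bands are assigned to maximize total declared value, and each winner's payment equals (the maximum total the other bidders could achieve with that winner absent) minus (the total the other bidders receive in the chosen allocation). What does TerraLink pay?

Efficient allocation: Pulse→Band A ($896M), PeakComm→Band C ($792M), TerraLink→Band E ($873M), Solara→Band G ($881M); total welfare W = $3442M.
TerraLink receives Band E at value $873M, so the others get W − 873 = $2569M.
Without TerraLink: best allocation of the remaining 3 bidders over all 4 bands is Pulse→Band A ($896M), PeakComm→Band E ($943M), Solara→Band C ($930M), total $2769M.
VCG payment = (others' best without TerraLink) − (others' welfare with TerraLink) = 2769 − 2569 = $200M.

TerraLink pays $200M.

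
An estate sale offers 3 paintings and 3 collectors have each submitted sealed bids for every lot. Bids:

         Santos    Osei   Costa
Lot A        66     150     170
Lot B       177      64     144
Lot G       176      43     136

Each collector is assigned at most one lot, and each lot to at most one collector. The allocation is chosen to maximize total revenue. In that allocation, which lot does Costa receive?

Optimal: Santos→Lot G ($176), Osei→Lot A ($150), Costa→Lot B ($144) — total 176+150+144 = $470.
Row-greedy (each collector in turn takes its best remaining lot) gives $463, worse by 7.
Costa's own top lot is Lot A ($170), but forcing Costa→Lot A and reassigning the rest optimally gives only $410 — worse by 60.

Costa receives Lot B.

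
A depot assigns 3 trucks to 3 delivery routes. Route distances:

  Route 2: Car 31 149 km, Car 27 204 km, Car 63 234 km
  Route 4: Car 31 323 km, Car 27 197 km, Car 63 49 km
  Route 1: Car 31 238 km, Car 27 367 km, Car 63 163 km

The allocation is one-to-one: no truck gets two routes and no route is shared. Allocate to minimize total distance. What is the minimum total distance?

Optimal: Car 31→Route 1 (238 km), Car 27→Route 2 (204 km), Car 63→Route 4 (49 km) — total 238+204+49 = 491 km.

Min total: 491 km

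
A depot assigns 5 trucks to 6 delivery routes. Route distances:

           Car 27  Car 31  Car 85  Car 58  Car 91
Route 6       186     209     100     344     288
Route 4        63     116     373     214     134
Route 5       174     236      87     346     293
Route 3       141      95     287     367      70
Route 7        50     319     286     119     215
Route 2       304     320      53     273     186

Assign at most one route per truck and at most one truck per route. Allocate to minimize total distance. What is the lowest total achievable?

Min total: 514 km

Treat this as an assignment problem: match each truck to one route.
Optimal: Car 27→Route 4 (63 km), Car 31→Route 6 (209 km), Car 85→Route 2 (53 km), Car 58→Route 7 (119 km), Car 91→Route 3 (70 km) — total 63+209+53+119+70 = 514 km.
Column-greedy (each route in turn goes to its cheapest remaining truck) gives 588 km, worse by 74.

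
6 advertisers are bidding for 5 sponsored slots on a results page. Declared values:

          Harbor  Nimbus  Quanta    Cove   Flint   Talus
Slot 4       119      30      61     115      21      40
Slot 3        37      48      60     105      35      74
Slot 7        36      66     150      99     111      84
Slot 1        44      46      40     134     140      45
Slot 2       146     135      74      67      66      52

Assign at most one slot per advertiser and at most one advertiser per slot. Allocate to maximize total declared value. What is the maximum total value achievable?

This is the linear assignment problem.
Optimal: Harbor→Slot 4 ($119), Cove→Slot 3 ($105), Quanta→Slot 7 ($150), Flint→Slot 1 ($140), Nimbus→Slot 2 ($135) — total 119+105+150+140+135 = $649.
Max-entry greedy (repeatedly take the single best remaining cell) gives $625, worse by 24.
Next-best assignment: Cove→Slot 4, Talus→Slot 3, Quanta→Slot 7, Flint→Slot 1, Harbor→Slot 2 = $625.
Swapping Nimbus↔Cove (Nimbus→Slot 3 $48, Cove→Slot 2 $67) loses 125.

Maximum total: $649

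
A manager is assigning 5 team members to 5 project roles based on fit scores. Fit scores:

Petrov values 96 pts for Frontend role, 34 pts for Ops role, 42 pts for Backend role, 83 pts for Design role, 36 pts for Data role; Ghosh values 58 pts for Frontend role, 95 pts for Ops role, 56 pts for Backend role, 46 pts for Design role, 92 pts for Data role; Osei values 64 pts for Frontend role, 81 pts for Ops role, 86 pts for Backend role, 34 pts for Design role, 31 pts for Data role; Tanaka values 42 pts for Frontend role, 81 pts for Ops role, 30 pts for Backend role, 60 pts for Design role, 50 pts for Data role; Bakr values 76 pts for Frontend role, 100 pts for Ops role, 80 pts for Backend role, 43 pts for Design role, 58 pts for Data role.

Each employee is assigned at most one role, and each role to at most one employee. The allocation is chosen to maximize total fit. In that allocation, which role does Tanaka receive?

Tanaka receives Design role.

This is the linear assignment problem.
Optimal: Petrov→Frontend role (96 pts), Ghosh→Data role (92 pts), Osei→Backend role (86 pts), Tanaka→Design role (60 pts), Bakr→Ops role (100 pts) — total 96+92+86+60+100 = 434 pts.
Row-greedy (each employee in turn takes its best remaining role) gives 395 pts, worse by 39.
Next-best assignment: Petrov→Design role, Ghosh→Data role, Osei→Backend role, Tanaka→Ops role, Bakr→Frontend role = 418 pts.
Checked against all permutations: 434 pts is optimal.
Tanaka's own top role is Ops role (81 pts), but forcing Tanaka→Ops role and reassigning the rest optimally gives only 418 pts — worse by 16.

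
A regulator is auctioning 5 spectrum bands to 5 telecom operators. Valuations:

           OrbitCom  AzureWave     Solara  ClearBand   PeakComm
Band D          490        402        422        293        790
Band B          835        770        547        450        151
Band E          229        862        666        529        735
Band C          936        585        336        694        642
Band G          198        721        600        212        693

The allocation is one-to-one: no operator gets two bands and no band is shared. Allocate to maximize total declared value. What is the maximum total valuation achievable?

Maximum total: $3781M

Optimal: OrbitCom→Band B ($835M), AzureWave→Band E ($862M), Solara→Band G ($600M), ClearBand→Band C ($694M), PeakComm→Band D ($790M) — total 835+862+600+694+790 = $3781M.
Max-entry greedy (repeatedly take the single best remaining cell) gives $3638M, worse by 143.
Swapping Solara↔ClearBand (Solara→Band C $336M, ClearBand→Band G $212M) loses 746.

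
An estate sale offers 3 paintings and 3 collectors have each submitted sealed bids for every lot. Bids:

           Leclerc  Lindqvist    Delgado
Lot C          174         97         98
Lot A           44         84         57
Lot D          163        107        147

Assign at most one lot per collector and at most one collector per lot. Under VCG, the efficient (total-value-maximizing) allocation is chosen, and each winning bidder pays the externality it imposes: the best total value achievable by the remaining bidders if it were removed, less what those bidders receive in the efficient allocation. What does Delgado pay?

Efficient allocation: Leclerc→Lot C ($174), Lindqvist→Lot A ($84), Delgado→Lot D ($147); total welfare W = $405.
Delgado receives Lot D at value $147, so the others get W − 147 = $258.
Without Delgado: best allocation of the remaining 2 bidders over all 3 lots is Leclerc→Lot C ($174), Lindqvist→Lot D ($107), total $281.
VCG payment = (others' best without Delgado) − (others' welfare with Delgado) = 281 − 258 = $23.

Delgado pays $23.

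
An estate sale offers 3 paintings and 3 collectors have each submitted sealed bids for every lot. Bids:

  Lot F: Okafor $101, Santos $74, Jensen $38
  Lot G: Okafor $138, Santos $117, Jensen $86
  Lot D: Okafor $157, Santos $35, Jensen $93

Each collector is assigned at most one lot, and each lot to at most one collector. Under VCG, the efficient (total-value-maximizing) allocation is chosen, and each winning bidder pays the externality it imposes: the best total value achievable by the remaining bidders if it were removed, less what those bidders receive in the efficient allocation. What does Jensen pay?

Jensen pays $43.

Efficient allocation: Okafor→Lot D ($157), Santos→Lot F ($74), Jensen→Lot G ($86); total welfare W = $317.
Jensen receives Lot G at value $86, so the others get W − 86 = $231.
Without Jensen: best allocation of the remaining 2 bidders over all 3 lots is Okafor→Lot D ($157), Santos→Lot G ($117), total $274.
VCG payment = (others' best without Jensen) − (others' welfare with Jensen) = 274 − 231 = $43.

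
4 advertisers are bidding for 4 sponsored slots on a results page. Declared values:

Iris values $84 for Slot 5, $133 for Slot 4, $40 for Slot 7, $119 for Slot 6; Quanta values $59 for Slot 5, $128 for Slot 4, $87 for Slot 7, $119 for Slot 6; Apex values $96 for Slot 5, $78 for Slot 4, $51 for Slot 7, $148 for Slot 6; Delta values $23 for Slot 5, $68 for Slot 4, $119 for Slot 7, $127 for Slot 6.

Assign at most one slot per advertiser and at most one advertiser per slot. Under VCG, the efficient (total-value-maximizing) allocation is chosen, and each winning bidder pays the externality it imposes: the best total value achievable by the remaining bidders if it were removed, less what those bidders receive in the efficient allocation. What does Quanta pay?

Efficient allocation: Iris→Slot 5 ($84), Quanta→Slot 4 ($128), Apex→Slot 6 ($148), Delta→Slot 7 ($119); total welfare W = $479.
Quanta receives Slot 4 at value $128, so the others get W − 128 = $351.
Without Quanta: best allocation of the remaining 3 bidders over all 4 slots is Iris→Slot 4 ($133), Apex→Slot 6 ($148), Delta→Slot 7 ($119), total $400.
VCG payment = (others' best without Quanta) − (others' welfare with Quanta) = 400 − 351 = $49.

Quanta pays $49.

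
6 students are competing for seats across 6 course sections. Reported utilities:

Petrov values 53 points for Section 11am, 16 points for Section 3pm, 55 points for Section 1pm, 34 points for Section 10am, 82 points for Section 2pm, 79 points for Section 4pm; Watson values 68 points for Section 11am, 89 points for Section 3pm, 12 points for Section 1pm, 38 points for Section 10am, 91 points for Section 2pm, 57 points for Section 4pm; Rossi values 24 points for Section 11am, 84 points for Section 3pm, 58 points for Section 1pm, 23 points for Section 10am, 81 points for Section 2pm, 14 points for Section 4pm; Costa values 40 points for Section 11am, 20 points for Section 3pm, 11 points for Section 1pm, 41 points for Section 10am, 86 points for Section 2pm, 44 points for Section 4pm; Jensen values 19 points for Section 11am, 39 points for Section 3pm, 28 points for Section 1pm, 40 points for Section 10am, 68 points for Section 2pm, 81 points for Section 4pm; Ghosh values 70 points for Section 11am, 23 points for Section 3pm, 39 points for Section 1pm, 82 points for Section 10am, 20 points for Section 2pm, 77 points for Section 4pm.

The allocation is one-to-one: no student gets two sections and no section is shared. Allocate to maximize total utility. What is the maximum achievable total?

Max total: 456 points

Optimal: Petrov→Section 1pm (55 points), Watson→Section 11am (68 points), Rossi→Section 3pm (84 points), Costa→Section 2pm (86 points), Jensen→Section 4pm (81 points), Ghosh→Section 10am (82 points) — total 55+68+84+86+81+82 = 456 points.
Column-greedy (each section in turn goes to its best remaining student) gives 421 points, worse by 35.
Next-best assignment: Petrov→Section 11am, Watson→Section 3pm, Rossi→Section 1pm, Costa→Section 2pm, Jensen→Section 4pm, Ghosh→Section 10am = 449 points.
Swapping Petrov↔Costa (Petrov→Section 2pm 82 points, Costa→Section 1pm 11 points) loses 48.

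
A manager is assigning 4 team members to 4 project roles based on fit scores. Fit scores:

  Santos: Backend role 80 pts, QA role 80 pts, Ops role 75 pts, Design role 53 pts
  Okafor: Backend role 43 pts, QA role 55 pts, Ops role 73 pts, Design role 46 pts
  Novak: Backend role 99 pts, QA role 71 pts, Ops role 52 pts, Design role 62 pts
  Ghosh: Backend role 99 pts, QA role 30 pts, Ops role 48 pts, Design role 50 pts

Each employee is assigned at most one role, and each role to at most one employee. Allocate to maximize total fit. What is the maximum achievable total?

This is a one-to-one assignment (maximum-weight bipartite matching).
Optimal: Santos→QA role (80 pts), Okafor→Ops role (73 pts), Novak→Design role (62 pts), Ghosh→Backend role (99 pts) — total 80+73+62+99 = 314 pts.
Max-entry greedy (repeatedly take the single best remaining cell) gives 302 pts, worse by 12.
Next-best assignment: Santos→QA role, Okafor→Ops role, Novak→Backend role, Ghosh→Design role = 302 pts.

Maximum total: 314 pts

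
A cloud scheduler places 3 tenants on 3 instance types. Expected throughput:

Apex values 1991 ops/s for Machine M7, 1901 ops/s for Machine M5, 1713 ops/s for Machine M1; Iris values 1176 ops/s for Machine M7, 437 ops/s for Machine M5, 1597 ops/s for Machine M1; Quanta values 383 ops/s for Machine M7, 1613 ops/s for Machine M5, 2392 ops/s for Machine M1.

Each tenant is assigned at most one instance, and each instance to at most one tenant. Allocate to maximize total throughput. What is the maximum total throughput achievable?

Max total: 5469 ops/s

Optimal: Apex→Machine M5 (1901 ops/s), Iris→Machine M7 (1176 ops/s), Quanta→Machine M1 (2392 ops/s) — total 1901+1176+2392 = 5469 ops/s.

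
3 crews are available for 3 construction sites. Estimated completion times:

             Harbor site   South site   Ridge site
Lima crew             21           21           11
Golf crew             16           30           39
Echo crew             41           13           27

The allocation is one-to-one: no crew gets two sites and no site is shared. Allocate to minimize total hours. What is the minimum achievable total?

Minimum total: 40 hours

Treat this as an assignment problem: match each crew to one site.
Optimal: Lima crew→Ridge site (11 hours), Golf crew→Harbor site (16 hours), Echo crew→South site (13 hours) — total 11+16+13 = 40 hours.
Next-best assignment: Lima crew→South site, Golf crew→Harbor site, Echo crew→Ridge site = 64 hours.
Swapping Lima crew↔Echo crew (Lima crew→South site 21 hours, Echo crew→Ridge site 27 hours) adds 24.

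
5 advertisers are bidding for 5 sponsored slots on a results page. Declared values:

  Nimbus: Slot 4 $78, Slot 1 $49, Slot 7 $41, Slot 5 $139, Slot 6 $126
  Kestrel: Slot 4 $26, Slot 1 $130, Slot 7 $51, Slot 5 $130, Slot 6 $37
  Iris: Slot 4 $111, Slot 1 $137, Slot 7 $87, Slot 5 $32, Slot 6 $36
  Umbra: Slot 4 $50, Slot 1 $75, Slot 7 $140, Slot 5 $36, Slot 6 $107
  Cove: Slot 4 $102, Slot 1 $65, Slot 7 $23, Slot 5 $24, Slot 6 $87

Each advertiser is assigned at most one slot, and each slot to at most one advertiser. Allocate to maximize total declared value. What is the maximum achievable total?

This is the linear assignment problem.
Optimal: Nimbus→Slot 6 ($126), Kestrel→Slot 5 ($130), Iris→Slot 1 ($137), Umbra→Slot 7 ($140), Cove→Slot 4 ($102) — total 126+130+137+140+102 = $635.
Max-entry greedy (repeatedly take the single best remaining cell) gives $555, worse by 80.
Next-best assignment: Nimbus→Slot 5, Kestrel→Slot 1, Iris→Slot 4, Umbra→Slot 7, Cove→Slot 6 = $607.

Max total: $635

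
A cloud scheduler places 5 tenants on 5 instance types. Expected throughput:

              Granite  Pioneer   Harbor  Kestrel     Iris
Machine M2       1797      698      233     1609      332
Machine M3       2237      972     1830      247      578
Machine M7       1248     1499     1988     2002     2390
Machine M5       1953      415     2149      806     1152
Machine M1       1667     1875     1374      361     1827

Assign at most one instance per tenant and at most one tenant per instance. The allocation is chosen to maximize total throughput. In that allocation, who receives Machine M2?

Kestrel receives Machine M2.

Optimal: Granite→Machine M3 (2237 ops/s), Pioneer→Machine M1 (1875 ops/s), Harbor→Machine M5 (2149 ops/s), Kestrel→Machine M2 (1609 ops/s), Iris→Machine M7 (2390 ops/s) — total 2237+1875+2149+1609+2390 = 10260 ops/s.
Row-greedy (each tenant in turn takes its best remaining instance) gives 8595 ops/s, worse by 1665.
Next-best assignment: Granite→Machine M5, Pioneer→Machine M1, Harbor→Machine M3, Kestrel→Machine M2, Iris→Machine M7 = 9657 ops/s.
Kestrel's own top instance is Machine M7 (2002 ops/s), but forcing Kestrel→Machine M7 and reassigning the rest optimally gives only 8913 ops/s — worse by 1347.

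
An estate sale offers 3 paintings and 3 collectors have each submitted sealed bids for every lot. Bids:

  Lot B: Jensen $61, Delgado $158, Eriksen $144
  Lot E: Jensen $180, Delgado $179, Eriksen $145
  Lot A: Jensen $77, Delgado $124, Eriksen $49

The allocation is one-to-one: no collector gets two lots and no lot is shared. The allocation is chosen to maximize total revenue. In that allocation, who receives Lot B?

Optimal: Jensen→Lot E ($180), Delgado→Lot A ($124), Eriksen→Lot B ($144) — total 180+124+144 = $448.
Eriksen's own top lot is Lot E ($145), but forcing Eriksen→Lot E and reassigning the rest optimally gives only $380 — worse by 68.

Eriksen receives Lot B.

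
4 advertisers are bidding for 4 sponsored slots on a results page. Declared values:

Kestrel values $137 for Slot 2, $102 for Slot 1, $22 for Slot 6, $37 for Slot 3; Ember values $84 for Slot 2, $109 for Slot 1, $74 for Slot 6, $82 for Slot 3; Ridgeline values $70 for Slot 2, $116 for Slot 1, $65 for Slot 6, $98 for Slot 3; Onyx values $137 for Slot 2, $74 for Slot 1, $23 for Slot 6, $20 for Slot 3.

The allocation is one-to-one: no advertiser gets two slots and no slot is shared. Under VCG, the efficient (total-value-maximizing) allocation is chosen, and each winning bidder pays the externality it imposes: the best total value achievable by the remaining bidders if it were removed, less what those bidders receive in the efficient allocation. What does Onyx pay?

Efficient allocation: Kestrel→Slot 1 ($102), Ember→Slot 6 ($74), Ridgeline→Slot 3 ($98), Onyx→Slot 2 ($137); total welfare W = $411.
Onyx receives Slot 2 at value $137, so the others get W − 137 = $274.
Without Onyx: best allocation of the remaining 3 bidders over all 4 slots is Kestrel→Slot 2 ($137), Ember→Slot 1 ($109), Ridgeline→Slot 3 ($98), total $344.
VCG payment = (others' best without Onyx) − (others' welfare with Onyx) = 344 − 274 = $70.

Onyx pays $70.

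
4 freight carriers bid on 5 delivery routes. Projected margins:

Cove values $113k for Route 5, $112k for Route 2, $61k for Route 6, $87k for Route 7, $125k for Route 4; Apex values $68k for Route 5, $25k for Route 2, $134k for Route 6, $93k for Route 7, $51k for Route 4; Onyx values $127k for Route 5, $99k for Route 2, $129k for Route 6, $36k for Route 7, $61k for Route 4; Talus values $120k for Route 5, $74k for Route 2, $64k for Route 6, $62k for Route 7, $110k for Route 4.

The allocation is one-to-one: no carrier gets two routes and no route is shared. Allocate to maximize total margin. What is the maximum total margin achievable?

Maximum total: $483k

This is the linear assignment problem.
Optimal: Cove→Route 2 ($112k), Apex→Route 6 ($134k), Onyx→Route 5 ($127k), Talus→Route 4 ($110k) — total 112+134+127+110 = $483k.
Column-greedy (each route in turn goes to its best remaining carrier) gives $435k, worse by 48.
Swapping Onyx↔Apex (Onyx→Route 6 $129k, Apex→Route 5 $68k) loses 64.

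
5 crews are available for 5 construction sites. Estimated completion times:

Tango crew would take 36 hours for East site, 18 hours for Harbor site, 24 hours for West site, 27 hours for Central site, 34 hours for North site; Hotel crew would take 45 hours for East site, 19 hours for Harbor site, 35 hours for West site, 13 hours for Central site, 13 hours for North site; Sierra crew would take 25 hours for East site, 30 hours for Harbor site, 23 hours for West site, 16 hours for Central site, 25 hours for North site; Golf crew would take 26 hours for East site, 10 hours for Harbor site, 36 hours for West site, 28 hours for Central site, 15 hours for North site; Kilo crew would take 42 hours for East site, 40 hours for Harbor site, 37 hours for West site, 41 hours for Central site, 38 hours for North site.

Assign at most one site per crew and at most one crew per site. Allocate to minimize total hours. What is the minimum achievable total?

This is a one-to-one assignment (minimum-cost bipartite matching).
Optimal: Tango crew→West site (24 hours), Hotel crew→North site (13 hours), Sierra crew→Central site (16 hours), Golf crew→Harbor site (10 hours), Kilo crew→East site (42 hours) — total 24+13+16+10+42 = 105 hours.
Row-greedy (each crew in turn takes its cheapest remaining site) gives 111 hours, worse by 6.
Next-best assignment: Tango crew→Harbor site, Hotel crew→Central site, Sierra crew→East site, Golf crew→North site, Kilo crew→West site = 108 hours.
Swapping Tango crew↔Hotel crew (Tango crew→North site 34 hours, Hotel crew→West site 35 hours) adds 32.
Every other assignment is strictly worse.

Minimum total: 105 hours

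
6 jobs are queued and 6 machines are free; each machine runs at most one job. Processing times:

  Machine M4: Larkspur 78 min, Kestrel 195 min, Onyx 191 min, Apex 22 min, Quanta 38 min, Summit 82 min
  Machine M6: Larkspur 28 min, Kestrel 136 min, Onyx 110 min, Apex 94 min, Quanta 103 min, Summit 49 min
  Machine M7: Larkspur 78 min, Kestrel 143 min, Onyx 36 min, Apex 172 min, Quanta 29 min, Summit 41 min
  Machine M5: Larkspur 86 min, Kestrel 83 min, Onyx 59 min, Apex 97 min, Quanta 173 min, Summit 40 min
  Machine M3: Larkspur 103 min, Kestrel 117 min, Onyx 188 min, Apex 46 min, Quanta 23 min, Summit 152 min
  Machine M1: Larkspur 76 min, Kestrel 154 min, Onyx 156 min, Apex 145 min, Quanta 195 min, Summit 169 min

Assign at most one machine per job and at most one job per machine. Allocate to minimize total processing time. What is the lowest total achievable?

Min total: 289 min

Optimal: Larkspur→Machine M1 (76 min), Kestrel→Machine M5 (83 min), Onyx→Machine M7 (36 min), Apex→Machine M4 (22 min), Quanta→Machine M3 (23 min), Summit→Machine M6 (49 min) — total 76+83+36+22+23+49 = 289 min.
Min-entry greedy (repeatedly take the single cheapest remaining cell) gives 303 min, worse by 14.
Swapping Quanta↔Apex (Quanta→Machine M4 38 min, Apex→Machine M3 46 min) adds 39.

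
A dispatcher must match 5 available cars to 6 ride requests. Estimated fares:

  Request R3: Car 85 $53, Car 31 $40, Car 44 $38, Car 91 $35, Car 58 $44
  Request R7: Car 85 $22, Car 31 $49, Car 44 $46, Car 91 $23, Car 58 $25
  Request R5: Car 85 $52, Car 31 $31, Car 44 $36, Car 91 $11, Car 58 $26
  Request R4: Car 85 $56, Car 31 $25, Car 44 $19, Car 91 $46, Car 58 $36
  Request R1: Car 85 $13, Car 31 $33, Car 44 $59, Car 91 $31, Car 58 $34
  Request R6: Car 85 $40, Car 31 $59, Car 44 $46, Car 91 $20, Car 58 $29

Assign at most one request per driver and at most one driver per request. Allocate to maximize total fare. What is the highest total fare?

Max total: $260

Optimal: Car 85→Request R5 ($52), Car 31→Request R6 ($59), Car 44→Request R1 ($59), Car 91→Request R4 ($46), Car 58→Request R3 ($44) — total 52+59+59+46+44 = $260.
Column-greedy (each request in turn goes to its best remaining driver) gives $218, worse by 42.
Next-best assignment: Car 85→Request R5, Car 31→Request R7, Car 44→Request R1, Car 91→Request R4, Car 58→Request R3 = $250.
Swapping Car 44↔Car 31 (Car 44→Request R6 $46, Car 31→Request R1 $33) loses 39.
Checked against all permutations: $260 is optimal.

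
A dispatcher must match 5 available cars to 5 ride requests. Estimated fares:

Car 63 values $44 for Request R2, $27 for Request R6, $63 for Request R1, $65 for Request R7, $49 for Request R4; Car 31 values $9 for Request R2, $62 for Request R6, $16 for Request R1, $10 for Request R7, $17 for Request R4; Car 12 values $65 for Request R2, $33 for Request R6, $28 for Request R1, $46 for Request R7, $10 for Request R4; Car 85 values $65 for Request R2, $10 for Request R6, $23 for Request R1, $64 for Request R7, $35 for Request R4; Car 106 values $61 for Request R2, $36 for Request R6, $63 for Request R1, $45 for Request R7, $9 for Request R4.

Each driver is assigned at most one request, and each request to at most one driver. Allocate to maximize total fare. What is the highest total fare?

Maximum total: $303

Optimal: Car 63→Request R4 ($49), Car 31→Request R6 ($62), Car 12→Request R2 ($65), Car 85→Request R7 ($64), Car 106→Request R1 ($63) — total 49+62+65+64+63 = $303.
Column-greedy (each request in turn goes to its best remaining driver) gives $263, worse by 40.
Next-best assignment: Car 63→Request R7, Car 31→Request R6, Car 12→Request R2, Car 85→Request R4, Car 106→Request R1 = $290.
Swapping Car 31↔Car 12 (Car 31→Request R2 $9, Car 12→Request R6 $33) loses 85.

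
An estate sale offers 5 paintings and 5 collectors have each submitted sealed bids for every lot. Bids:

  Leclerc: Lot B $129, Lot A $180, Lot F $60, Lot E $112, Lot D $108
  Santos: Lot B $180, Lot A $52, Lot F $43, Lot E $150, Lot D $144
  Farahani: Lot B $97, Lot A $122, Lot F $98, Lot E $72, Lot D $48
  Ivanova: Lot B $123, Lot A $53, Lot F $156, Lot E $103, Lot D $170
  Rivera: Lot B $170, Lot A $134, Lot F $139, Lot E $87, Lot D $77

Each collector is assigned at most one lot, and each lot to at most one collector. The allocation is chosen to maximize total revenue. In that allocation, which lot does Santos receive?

Santos receives Lot E.

Optimal: Leclerc→Lot A ($180), Santos→Lot E ($150), Farahani→Lot F ($98), Ivanova→Lot D ($170), Rivera→Lot B ($170) — total 180+150+98+170+170 = $768.
Max-entry greedy (repeatedly take the single best remaining cell) gives $741, worse by 27.
Next-best assignment: Leclerc→Lot A, Santos→Lot B, Farahani→Lot E, Ivanova→Lot D, Rivera→Lot F = $741.
Swapping Ivanova↔Santos (Ivanova→Lot E $103, Santos→Lot D $144) loses 73.
Checked against all permutations: $768 is optimal.
Santos's own top lot is Lot B ($180), but forcing Santos→Lot B and reassigning the rest optimally gives only $741 — worse by 27.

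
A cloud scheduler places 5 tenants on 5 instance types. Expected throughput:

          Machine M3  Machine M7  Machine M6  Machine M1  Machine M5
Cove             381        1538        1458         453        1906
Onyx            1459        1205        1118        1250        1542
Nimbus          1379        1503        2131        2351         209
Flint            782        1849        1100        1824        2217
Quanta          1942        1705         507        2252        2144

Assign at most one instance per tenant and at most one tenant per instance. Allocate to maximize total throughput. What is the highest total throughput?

Maximum total: 9597 ops/s

Optimal: Cove→Machine M7 (1538 ops/s), Onyx→Machine M3 (1459 ops/s), Nimbus→Machine M6 (2131 ops/s), Flint→Machine M5 (2217 ops/s), Quanta→Machine M1 (2252 ops/s) — total 1538+1459+2131+2217+2252 = 9597 ops/s.
Row-greedy (each tenant in turn takes its best remaining instance) gives 8072 ops/s, worse by 1525.
Swapping Onyx↔Quanta (Onyx→Machine M1 1250 ops/s, Quanta→Machine M3 1942 ops/s) loses 519.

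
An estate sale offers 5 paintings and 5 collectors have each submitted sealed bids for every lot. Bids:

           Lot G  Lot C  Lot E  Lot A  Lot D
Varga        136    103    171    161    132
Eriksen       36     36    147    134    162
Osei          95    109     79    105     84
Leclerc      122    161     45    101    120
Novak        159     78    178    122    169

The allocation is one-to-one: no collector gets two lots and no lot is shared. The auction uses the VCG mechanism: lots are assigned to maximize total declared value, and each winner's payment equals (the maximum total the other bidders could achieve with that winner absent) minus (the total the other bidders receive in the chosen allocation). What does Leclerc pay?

Efficient allocation: Varga→Lot E ($171), Eriksen→Lot D ($162), Osei→Lot A ($105), Leclerc→Lot C ($161), Novak→Lot G ($159); total welfare W = $758.
Leclerc receives Lot C at value $161, so the others get W − 161 = $597.
Without Leclerc: best allocation of the remaining 4 bidders over all 5 lots is Varga→Lot A ($161), Eriksen→Lot D ($162), Osei→Lot C ($109), Novak→Lot E ($178), total $610.
VCG payment = (others' best without Leclerc) − (others' welfare with Leclerc) = 610 − 597 = $13.

Leclerc pays $13.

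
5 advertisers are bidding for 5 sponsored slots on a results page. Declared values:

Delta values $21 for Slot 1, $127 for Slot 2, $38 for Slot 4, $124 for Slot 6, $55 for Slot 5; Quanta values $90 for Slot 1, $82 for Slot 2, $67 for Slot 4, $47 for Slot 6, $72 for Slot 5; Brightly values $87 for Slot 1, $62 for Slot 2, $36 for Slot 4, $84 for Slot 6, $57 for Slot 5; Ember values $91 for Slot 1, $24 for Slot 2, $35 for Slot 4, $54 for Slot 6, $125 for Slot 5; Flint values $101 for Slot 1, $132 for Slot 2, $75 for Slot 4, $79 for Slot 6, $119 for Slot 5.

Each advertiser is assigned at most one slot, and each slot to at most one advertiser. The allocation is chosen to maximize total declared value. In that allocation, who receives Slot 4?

Optimal: Delta→Slot 6 ($124), Quanta→Slot 4 ($67), Brightly→Slot 1 ($87), Ember→Slot 5 ($125), Flint→Slot 2 ($132) — total 124+67+87+125+132 = $535.
Max-entry greedy (repeatedly take the single best remaining cell) gives $507, worse by 28.
Checked against all permutations: $535 is optimal.
Quanta's own top slot is Slot 1 ($90), but forcing Quanta→Slot 1 and reassigning the rest optimally gives only $507 — worse by 28.

Quanta receives Slot 4.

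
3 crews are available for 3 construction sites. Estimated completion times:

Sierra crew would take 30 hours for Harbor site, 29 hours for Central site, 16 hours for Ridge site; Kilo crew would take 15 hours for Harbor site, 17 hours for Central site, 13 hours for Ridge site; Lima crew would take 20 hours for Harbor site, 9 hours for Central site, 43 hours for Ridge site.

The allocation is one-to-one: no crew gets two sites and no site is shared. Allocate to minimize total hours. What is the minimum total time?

Optimal: Sierra crew→Ridge site (16 hours), Kilo crew→Harbor site (15 hours), Lima crew→Central site (9 hours) — total 16+15+9 = 40 hours.
Min-entry greedy (repeatedly take the single cheapest remaining cell) gives 52 hours, worse by 12.
Every other assignment is strictly worse.

Minimum total: 40 hours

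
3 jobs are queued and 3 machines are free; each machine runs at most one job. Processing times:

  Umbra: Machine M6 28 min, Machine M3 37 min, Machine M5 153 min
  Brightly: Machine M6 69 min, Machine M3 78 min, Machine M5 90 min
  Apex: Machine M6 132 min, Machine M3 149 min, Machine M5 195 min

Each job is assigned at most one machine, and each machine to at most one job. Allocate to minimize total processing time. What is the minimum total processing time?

This is a one-to-one assignment (minimum-cost bipartite matching).
Optimal: Umbra→Machine M3 (37 min), Brightly→Machine M5 (90 min), Apex→Machine M6 (132 min) — total 37+90+132 = 259 min.
Next-best assignment: Umbra→Machine M6, Brightly→Machine M5, Apex→Machine M3 = 267 min.

Minimum total: 259 min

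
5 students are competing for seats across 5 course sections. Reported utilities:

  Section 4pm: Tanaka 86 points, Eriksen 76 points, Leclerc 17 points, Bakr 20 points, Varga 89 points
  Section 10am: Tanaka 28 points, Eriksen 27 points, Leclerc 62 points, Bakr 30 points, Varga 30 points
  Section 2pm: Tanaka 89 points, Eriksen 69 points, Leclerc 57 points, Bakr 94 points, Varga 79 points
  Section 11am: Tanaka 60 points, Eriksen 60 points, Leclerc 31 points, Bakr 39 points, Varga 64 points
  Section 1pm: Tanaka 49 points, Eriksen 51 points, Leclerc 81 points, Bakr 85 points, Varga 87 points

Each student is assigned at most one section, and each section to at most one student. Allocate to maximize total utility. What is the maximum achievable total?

Optimal: Tanaka→Section 4pm (86 points), Eriksen→Section 11am (60 points), Leclerc→Section 10am (62 points), Bakr→Section 2pm (94 points), Varga→Section 1pm (87 points) — total 86+60+62+94+87 = 389 points.
Max-entry greedy (repeatedly take the single best remaining cell) gives 351 points, worse by 38.

Maximum total: 389 points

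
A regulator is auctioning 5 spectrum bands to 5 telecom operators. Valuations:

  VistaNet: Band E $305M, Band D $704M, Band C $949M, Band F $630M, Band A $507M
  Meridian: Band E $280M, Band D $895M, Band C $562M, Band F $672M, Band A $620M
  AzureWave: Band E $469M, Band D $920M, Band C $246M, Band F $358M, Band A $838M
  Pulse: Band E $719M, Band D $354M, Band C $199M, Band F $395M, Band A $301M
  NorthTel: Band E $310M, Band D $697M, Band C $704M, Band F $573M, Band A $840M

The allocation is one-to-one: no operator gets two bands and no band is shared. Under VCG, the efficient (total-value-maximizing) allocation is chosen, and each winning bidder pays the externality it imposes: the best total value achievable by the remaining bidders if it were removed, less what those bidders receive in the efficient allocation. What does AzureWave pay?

Efficient allocation: VistaNet→Band C ($949M), Meridian→Band F ($672M), AzureWave→Band D ($920M), Pulse→Band E ($719M), NorthTel→Band A ($840M); total welfare W = $4100M.
AzureWave receives Band D at value $920M, so the others get W − 920 = $3180M.
Without AzureWave: best allocation of the remaining 4 bidders over all 5 bands is VistaNet→Band C ($949M), Meridian→Band D ($895M), Pulse→Band E ($719M), NorthTel→Band A ($840M), total $3403M.
VCG payment = (others' best without AzureWave) − (others' welfare with AzureWave) = 3403 − 3180 = $223M.

AzureWave pays $223M.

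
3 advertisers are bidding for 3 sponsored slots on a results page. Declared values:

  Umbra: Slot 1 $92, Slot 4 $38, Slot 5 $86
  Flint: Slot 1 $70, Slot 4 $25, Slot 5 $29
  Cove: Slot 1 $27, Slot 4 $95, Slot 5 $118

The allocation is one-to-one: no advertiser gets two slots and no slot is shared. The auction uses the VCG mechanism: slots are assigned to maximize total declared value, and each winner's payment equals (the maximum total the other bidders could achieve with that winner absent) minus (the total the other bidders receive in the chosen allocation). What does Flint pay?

Efficient allocation: Umbra→Slot 5 ($86), Flint→Slot 1 ($70), Cove→Slot 4 ($95); total welfare W = $251.
Flint receives Slot 1 at value $70, so the others get W − 70 = $181.
Without Flint: best allocation of the remaining 2 bidders over all 3 slots is Umbra→Slot 1 ($92), Cove→Slot 5 ($118), total $210.
VCG payment = (others' best without Flint) − (others' welfare with Flint) = 210 − 181 = $29.

Flint pays $29.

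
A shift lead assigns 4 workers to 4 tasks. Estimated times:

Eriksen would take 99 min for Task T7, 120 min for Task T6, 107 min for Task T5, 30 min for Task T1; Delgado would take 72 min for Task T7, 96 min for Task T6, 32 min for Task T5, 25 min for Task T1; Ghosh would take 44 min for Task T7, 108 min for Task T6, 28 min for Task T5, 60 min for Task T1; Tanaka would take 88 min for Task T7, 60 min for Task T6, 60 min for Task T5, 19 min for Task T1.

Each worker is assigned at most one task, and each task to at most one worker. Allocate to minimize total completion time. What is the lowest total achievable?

Minimum total: 166 min

This is a one-to-one assignment (minimum-cost bipartite matching).
Optimal: Eriksen→Task T1 (30 min), Delgado→Task T5 (32 min), Ghosh→Task T7 (44 min), Tanaka→Task T6 (60 min) — total 30+32+44+60 = 166 min.
Min-entry greedy (repeatedly take the single cheapest remaining cell) gives 239 min, worse by 73.
Next-best assignment: Eriksen→Task T1, Delgado→Task T7, Ghosh→Task T5, Tanaka→Task T6 = 190 min.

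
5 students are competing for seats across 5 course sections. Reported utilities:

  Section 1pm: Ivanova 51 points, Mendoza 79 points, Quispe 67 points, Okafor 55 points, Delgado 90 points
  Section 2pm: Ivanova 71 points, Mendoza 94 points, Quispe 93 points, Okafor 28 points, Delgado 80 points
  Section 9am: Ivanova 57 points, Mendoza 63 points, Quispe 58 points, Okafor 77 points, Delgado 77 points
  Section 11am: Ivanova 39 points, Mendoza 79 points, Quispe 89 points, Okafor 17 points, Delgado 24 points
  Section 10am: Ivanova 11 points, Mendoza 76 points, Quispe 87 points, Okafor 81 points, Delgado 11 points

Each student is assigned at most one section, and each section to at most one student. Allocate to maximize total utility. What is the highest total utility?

Max total: 411 points

Optimal: Ivanova→Section 9am (57 points), Mendoza→Section 2pm (94 points), Quispe→Section 11am (89 points), Okafor→Section 10am (81 points), Delgado→Section 1pm (90 points) — total 57+94+89+81+90 = 411 points.
Column-greedy (each section in turn goes to its best remaining student) gives 361 points, worse by 50.
Swapping Mendoza↔Ivanova (Mendoza→Section 9am 63 points, Ivanova→Section 2pm 71 points) loses 17.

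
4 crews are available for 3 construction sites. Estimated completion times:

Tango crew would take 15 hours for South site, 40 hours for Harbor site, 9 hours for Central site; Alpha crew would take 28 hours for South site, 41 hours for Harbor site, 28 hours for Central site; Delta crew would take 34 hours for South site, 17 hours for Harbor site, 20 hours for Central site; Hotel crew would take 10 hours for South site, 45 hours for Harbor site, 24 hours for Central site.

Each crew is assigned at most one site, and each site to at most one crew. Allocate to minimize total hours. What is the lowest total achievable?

Min total: 36 hours

Optimal: Hotel crew→South site (10 hours), Delta crew→Harbor site (17 hours), Tango crew→Central site (9 hours) — total 10+17+9 = 36 hours.
Row-greedy (each crew in turn takes its cheapest remaining site) gives 54 hours, worse by 18.
Swapping Hotel crew↔Tango crew (Hotel crew→Central site 24 hours, Tango crew→South site 15 hours) adds 20.
Checked against all permutations: 36 hours is optimal.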